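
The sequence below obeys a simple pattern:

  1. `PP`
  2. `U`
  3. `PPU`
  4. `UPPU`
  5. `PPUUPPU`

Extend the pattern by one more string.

Each term (from the third on) is the two preceding terms concatenated in order: term 3 = PP·U = PPU.
So term 6 is UPPU·PPUUPPU.

UPPUPPUUPPU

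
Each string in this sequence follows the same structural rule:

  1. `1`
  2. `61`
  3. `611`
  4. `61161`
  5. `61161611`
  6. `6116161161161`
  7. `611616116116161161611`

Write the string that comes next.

6116161161161611616116116161161161

From term 3 onward, concatenate the last term with the second-to-last: 61·1 = 611, 611·61 = 61161, …
Continuing: 611616116116161161611 · 6116161161161 gives term 8.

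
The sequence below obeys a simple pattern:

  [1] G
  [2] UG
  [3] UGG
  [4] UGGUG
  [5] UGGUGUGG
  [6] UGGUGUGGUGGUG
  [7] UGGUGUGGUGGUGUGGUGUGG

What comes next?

From term 3 onward, concatenate the last term with the second-to-last: UG·G = UGG, UGG·UG = UGGUG, …
Continuing: UGGUGUGGUGGUGUGGUGUGG · UGGUGUGGUGGUG gives term 8.

UGGUGUGGUGGUGUGGUGUGGUGGUGUGGUGGUG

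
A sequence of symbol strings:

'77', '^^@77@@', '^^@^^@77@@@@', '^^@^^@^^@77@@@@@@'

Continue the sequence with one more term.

^^@^^@^^@^^@77@@@@@@@@

s(k+1) = ^^@·s(k)·@@, so each term gains ^^@ as a prefix and @@ as a suffix.
So the next term is ^^@·^^@^^@^^@77@@@@@@·@@.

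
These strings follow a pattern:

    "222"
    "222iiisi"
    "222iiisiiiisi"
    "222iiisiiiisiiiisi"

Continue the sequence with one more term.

The strings grow by a fixed suffix iiisi each time.
So the next term is 222iiisiiiisiiiisi·iiisi.

222iiisiiiisiiiisiiiisi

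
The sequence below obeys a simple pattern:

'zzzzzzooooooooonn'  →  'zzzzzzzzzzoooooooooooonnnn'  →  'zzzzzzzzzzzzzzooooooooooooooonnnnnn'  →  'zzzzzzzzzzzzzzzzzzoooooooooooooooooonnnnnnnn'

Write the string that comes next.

The n-th term is 4n-2 z's then 3n+3 o's then 2n-2 n's, where the shown terms are n = 2, 3, 4, 5.
For the next term, n = 6, so the run lengths are 22, 21, 10.

zzzzzzzzzzzzzzzzzzzzzzooooooooooooooooooooonnnnnnnnnn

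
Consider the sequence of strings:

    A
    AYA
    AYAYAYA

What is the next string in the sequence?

Every step duplicates the string with 'Y' between the halves.
Doubling AYAYAYA with 'Y' between the halves:

AYAYAYAYAYAYAYA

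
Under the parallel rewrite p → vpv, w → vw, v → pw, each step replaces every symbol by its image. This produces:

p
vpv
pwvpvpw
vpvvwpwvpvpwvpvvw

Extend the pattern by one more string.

Rewriting the 17 symbols of vpvvwpwvpvpwvpvvw one by one yields pw vpv pw pw vw vpv vw pw vpv pw vpv vw pw vpv pw pw vw; concatenated:

pwvpvpwpwvwvpvvwpwvpvpwvpvvwpwvpvpwpwvw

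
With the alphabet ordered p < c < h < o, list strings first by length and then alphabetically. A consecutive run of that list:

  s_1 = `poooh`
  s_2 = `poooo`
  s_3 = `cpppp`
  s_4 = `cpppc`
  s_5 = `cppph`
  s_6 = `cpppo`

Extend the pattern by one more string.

Find the rightmost character of cpppo below o, bump it to the next letter, and reset everything to its right to p.

cppcp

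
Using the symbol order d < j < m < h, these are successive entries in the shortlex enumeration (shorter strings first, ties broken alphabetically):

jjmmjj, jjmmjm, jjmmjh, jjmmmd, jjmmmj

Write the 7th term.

Continuing the enumeration 2 steps past jjmmmj: jjmmmj → jjmmmm → (answer).

jjmmmh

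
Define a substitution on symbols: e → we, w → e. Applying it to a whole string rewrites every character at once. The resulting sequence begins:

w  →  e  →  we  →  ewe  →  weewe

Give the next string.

Apply φ to weewe symbol by symbol: w→e, e→we, e→we, w→e, e→we; joined: e we we e we.

eweweewe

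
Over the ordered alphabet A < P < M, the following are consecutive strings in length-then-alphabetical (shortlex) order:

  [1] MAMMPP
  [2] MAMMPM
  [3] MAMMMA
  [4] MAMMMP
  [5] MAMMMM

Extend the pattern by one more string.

MPAAAA

Find the rightmost character of MAMMMM below M, bump it to the next letter, and reset everything to its right to A.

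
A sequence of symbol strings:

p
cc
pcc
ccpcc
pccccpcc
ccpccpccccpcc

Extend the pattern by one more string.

pccccpccccpccpccccpcc

This is a Fibonacci-style word recurrence s(k) = s(k−2)·s(k−1): e.g. p·cc = pcc.
Continuing: pccccpcc · ccpccpccccpcc gives term 7.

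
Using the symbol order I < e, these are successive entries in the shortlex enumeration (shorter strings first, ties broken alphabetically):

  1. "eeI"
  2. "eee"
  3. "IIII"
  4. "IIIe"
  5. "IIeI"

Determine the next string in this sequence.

Treat IIeI as a base-2 numeral over the given alphabet and add one, carrying through any trailing e's.

IIee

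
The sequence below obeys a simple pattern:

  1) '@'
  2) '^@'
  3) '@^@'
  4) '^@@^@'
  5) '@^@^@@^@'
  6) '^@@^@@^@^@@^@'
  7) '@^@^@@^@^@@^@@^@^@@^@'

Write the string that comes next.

From term 3 onward, concatenate the second-to-last term with the last: @·^@ = @^@, ^@·@^@ = ^@@^@, …
The next term joins ^@@^@@^@^@@^@ and @^@^@@^@^@@^@@^@^@@^@.

^@@^@@^@^@@^@@^@^@@^@^@@^@@^@^@@^@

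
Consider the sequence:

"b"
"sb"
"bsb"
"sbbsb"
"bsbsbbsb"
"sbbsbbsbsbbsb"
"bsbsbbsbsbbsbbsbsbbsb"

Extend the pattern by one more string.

sbbsbbsbsbbsbbsbsbbsbsbbsbbsbsbbsb

Each term (from the third on) is the two preceding terms concatenated in order: term 3 = b·sb = bsb.
The next term joins sbbsbbsbsbbsb and bsbsbbsbsbbsbbsbsbbsb.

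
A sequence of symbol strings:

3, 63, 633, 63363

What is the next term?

This is a Fibonacci-style word recurrence s(k) = s(k−1)·s(k−2): e.g. 63·3 = 633.
So term 5 is 63363·633.

63363633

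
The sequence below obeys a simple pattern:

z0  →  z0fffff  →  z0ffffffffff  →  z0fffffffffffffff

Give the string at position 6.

Every step adds fffff to the end: s(k+1) = s(k)·fffff.
From z0fffffffffffffff, 2 further steps: z0fffffffffffffff → z0ffffffffffffffffffff → (answer).

z0fffffffffffffffffffffffff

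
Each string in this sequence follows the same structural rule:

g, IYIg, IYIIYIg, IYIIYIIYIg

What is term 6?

IYIIYIIYIIYIIYIg

Each term is the previous one with IYI prepended.
From IYIIYIIYIg, 2 further steps: IYIIYIIYIg → IYIIYIIYIIYIg → (answer).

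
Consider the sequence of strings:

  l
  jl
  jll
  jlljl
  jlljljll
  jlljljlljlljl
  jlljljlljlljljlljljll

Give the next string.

jlljljlljlljljlljljlljlljljlljlljl

This is a Fibonacci-style word recurrence s(k) = s(k−1)·s(k−2): e.g. jl·l = jll.
The next term joins jlljljlljlljljlljljll and jlljljlljlljl.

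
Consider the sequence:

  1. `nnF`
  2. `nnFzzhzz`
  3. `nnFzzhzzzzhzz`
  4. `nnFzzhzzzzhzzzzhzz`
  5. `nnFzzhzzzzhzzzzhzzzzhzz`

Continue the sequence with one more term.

nnFzzhzzzzhzzzzhzzzzhzzzzhzz

Every step adds zzhzz to the end: s(k+1) = s(k)·zzhzz.
So the next term is nnFzzhzzzzhzzzzhzzzzhzz·zzhzz.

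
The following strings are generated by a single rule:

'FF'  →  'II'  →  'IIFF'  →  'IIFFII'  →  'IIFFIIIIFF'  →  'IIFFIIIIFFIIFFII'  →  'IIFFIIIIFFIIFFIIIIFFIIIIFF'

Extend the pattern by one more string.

This is a Fibonacci-style word recurrence s(k) = s(k−1)·s(k−2): e.g. II·FF = IIFF.
Continuing: IIFFIIIIFFIIFFIIIIFFIIIIFF · IIFFIIIIFFIIFFII gives term 8.

IIFFIIIIFFIIFFIIIIFFIIIIFFIIFFIIIIFFIIFFII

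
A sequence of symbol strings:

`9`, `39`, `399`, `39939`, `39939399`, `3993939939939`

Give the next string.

399393993993939939399

From term 3 onward, concatenate the last term with the second-to-last: 39·9 = 399, 399·39 = 39939, …
So term 7 is 3993939939939·39939399.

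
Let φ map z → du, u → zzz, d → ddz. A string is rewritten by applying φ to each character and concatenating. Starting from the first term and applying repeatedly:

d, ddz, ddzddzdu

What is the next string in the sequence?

Rewriting each symbol of ddzddzdu: d→ddz, d→ddz, z→du, d→ddz, d→ddz, z→du, d→ddz, u→zzz, which concatenates to ddz ddz du ddz ddz du ddz zzz.

ddzddzduddzddzduddzzzz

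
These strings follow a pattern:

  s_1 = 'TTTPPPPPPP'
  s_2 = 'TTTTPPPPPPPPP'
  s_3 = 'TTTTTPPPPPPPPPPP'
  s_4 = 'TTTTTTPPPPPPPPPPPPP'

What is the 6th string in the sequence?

TTTTTTTTPPPPPPPPPPPPPPPPP

Term n consists of n T's, followed by 2n+1 P's, where the shown terms are n = 3, 4, 5, 6.
Setting n = 8 gives 8, 17 characters in each block.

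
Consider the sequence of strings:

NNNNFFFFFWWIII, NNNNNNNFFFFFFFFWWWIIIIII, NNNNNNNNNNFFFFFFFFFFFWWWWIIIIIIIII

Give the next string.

NNNNNNNNNNNNNFFFFFFFFFFFFFFWWWWWIIIIIIIIIIII

Each string has the form N^{3n+1} F^{3n+2} W^{n+1} I^{3n} (n = 1, 2, …).
Setting n = 4 gives 13, 14, 5, 12 characters in each block.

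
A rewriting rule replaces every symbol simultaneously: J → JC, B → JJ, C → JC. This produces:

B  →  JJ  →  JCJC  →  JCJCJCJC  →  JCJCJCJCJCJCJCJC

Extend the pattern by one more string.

JCJCJCJCJCJCJCJCJCJCJCJCJCJCJCJC

φ(JCJCJCJCJCJCJCJC) expands symbol-by-symbol to JC JC JC JC JC JC JC JC JC JC JC JC JC JC JC JC; joining the 16 pieces gives the next term.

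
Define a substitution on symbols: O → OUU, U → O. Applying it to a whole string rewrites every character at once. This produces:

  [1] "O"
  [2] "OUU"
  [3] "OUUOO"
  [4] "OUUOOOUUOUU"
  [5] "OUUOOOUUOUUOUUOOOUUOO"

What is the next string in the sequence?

Rewriting the 21 symbols of OUUOOOUUOUUOUUOOOUUOO one by one yields OUU O O OUU OUU OUU O O OUU O O OUU O O OUU OUU OUU O O OUU OUU; concatenated:

OUUOOOUUOUUOUUOOOUUOOOUUOOOUUOUUOUUOOOUUOUU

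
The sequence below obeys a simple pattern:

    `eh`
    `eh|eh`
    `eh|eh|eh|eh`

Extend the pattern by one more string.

eh|eh|eh|eh|eh|eh|eh|eh

s(k+1) = s(k)·|·s(k) — each term doubles the last with '|' between the halves.
So the next term is two copies of eh|eh|eh|eh with '|' between the halves.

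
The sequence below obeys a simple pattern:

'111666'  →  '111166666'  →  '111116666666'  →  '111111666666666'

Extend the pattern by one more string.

111111166666666666

Reading off run lengths: 1 runs 3, 4, 5, 6; 6 runs 3, 5, 7, 9 — each is linear in n, where the shown terms are n = 2, 3, 4, 5.
For the next term, n = 6, so the run lengths are 7, 11.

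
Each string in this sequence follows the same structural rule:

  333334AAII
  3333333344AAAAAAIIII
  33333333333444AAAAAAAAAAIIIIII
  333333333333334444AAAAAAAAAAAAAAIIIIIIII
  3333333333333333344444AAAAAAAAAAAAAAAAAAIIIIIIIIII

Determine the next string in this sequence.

Reading off run lengths: 3 runs 5, 8, 11, 14, 17; 4 runs 1, 2, 3, 4, 5; A runs 2, 6, 10, 14, 18; I runs 2, 4, 6, 8, 10 — each is linear in n (n = 1, 2, …).
Setting n = 6 gives 20, 6, 22, 12 characters in each block.

33333333333333333333444444AAAAAAAAAAAAAAAAAAAAAAIIIIIIIIIIII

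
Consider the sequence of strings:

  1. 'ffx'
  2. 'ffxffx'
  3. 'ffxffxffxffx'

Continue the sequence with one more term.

ffxffxffxffxffxffxffxffx

Every step duplicates the string.
So the next term is two copies of ffxffxffxffx.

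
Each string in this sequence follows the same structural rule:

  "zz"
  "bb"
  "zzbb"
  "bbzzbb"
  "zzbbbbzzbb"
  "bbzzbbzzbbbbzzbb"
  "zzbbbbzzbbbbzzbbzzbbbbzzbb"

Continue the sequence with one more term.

Each term (from the third on) is the two preceding terms concatenated in order: term 3 = zz·bb = zzbb.
Continuing: bbzzbbzzbbbbzzbb · zzbbbbzzbbbbzzbbzzbbbbzzbb gives term 8.

bbzzbbzzbbbbzzbbzzbbbbzzbbbbzzbbzzbbbbzzbb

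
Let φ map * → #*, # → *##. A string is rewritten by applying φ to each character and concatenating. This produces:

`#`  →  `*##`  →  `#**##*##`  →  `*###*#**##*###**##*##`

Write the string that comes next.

Applying the rule to each of the 21 symbols of *###*#**##*###**##*## gives the pieces #* *## *## *## #* *## #* #* *## *## #* *## *## *## #* #* *## *## #* *## *##, which concatenate to the answer.

#**##*##*###**###*#**##*###**##*##*###*#**##*###**##*##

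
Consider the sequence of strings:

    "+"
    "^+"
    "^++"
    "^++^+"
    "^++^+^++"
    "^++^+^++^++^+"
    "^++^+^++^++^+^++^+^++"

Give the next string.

From term 3 onward, concatenate the last term with the second-to-last: ^+·+ = ^++, ^++·^+ = ^++^+, …
So term 8 is ^++^+^++^++^+^++^+^++·^++^+^++^++^+.

^++^+^++^++^+^++^+^++^++^+^++^++^+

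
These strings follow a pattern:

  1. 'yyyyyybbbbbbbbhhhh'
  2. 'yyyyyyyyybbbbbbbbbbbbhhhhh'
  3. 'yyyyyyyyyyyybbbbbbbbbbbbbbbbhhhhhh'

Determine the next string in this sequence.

yyyyyyyyyyyyyyybbbbbbbbbbbbbbbbbbbbhhhhhhh

Term n consists of 3n y's, followed by 4n b's, followed by n+2 h's, where the shown terms are n = 2, 3, 4.
For the next term, n = 5, so the run lengths are 15, 20, 7.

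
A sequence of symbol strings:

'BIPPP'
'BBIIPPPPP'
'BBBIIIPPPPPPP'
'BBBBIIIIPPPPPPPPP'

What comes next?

Term n consists of n B's, followed by n I's, followed by 2n+1 P's (n = 1, 2, …).
Setting n = 5 gives 5, 5, 11 characters in each block.

BBBBBIIIIIPPPPPPPPPPP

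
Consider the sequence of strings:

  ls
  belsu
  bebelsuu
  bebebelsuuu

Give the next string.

Every step adds be to the front and u to the end of the previous string.
Applying this once more to bebebelsuuu:

bebebebelsuuuu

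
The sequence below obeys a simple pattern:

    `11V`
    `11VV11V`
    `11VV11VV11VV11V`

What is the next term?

Each string is two copies of the previous one joined by 'V'.
Doubling 11VV11VV11VV11V with 'V' between the halves:

11VV11VV11VV11VV11VV11VV11VV11V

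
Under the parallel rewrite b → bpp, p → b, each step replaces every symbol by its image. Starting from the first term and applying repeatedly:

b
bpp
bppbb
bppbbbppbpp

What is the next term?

Expanding bppbbbppbpp: b→bpp, p→b, p→b, b→bpp, b→bpp, b→bpp, p→b, p→b, b→bpp, p→b, p→b. Concatenated: bpp b b bpp bpp bpp b b bpp b b.

bppbbbppbppbppbbbppbb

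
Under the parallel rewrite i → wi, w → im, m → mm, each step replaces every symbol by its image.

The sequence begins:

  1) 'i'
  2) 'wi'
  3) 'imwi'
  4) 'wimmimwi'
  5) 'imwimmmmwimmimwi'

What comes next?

wimmimwimmmmmmmmimwimmmmwimmimwi

φ(imwimmmmwimmimwi) expands symbol-by-symbol to wi mm im wi mm mm mm mm im wi mm mm wi mm im wi; joining the 16 pieces gives the next term.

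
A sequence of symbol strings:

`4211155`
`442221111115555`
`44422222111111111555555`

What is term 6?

Reading off run lengths: 4 runs 1, 2, 3; 2 runs 1, 3, 5; 1 runs 3, 6, 9; 5 runs 2, 4, 6 — each is linear in n (n = 1, 2, …).
For term 6, n = 6, so the run lengths are 6, 11, 18, 12.

44444422222222222111111111111111111555555555555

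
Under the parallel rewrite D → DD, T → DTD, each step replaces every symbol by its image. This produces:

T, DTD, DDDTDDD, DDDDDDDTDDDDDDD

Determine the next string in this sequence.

φ(DDDDDDDTDDDDDDD) expands symbol-by-symbol to DD DD DD DD DD DD DD DTD DD DD DD DD DD DD DD; joining the 15 pieces gives the next term.

DDDDDDDDDDDDDDDTDDDDDDDDDDDDDDD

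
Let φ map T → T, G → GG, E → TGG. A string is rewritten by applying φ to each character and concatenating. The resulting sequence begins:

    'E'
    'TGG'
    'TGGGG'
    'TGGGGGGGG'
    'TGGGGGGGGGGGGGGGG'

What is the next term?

φ(TGGGGGGGGGGGGGGGG) expands symbol-by-symbol to T GG GG GG GG GG GG GG GG GG GG GG GG GG GG GG GG; joining the 17 pieces gives the next term.

TGGGGGGGGGGGGGGGGGGGGGGGGGGGGGGGG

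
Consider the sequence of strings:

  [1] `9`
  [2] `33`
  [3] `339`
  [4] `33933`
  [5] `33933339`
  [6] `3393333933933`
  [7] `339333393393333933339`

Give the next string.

From term 3 onward, concatenate the last term with the second-to-last: 33·9 = 339, 339·33 = 33933, …
So term 8 is 339333393393333933339·3393333933933.

3393333933933339333393393333933933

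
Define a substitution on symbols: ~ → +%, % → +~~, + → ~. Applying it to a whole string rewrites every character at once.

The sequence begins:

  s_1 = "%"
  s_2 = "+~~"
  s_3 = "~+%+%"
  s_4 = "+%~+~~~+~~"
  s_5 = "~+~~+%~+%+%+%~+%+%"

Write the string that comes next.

+%~+%+%~+~~+%~+~~~+~~~+~~+%~+~~~+~~

Applying the rule to each of the 18 symbols of ~+~~+%~+%+%+%~+%+% gives the pieces +% ~ +% +% ~ +~~ +% ~ +~~ ~ +~~ ~ +~~ +% ~ +~~ ~ +~~, which concatenate to the answer.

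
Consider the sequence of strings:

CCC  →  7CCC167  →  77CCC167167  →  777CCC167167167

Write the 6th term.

77777CCC167167167167167

Every step adds 7 to the front and 167 to the end of the previous string.
From 777CCC167167167, 2 further steps: 777CCC167167167 → 7777CCC167167167167 → (answer).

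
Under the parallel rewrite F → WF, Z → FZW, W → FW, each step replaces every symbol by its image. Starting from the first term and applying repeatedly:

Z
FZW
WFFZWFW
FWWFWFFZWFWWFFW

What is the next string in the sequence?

Rewriting the 15 symbols of FWWFWFFZWFWWFFW one by one yields WF FW FW WF FW WF WF FZW FW WF FW FW WF WF FW; concatenated:

WFFWFWWFFWWFWFFZWFWWFFWFWWFWFFW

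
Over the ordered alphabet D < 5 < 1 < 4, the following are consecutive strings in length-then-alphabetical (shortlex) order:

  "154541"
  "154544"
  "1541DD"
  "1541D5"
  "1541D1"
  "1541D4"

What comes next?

15415D

Find the rightmost character of 1541D4 below 4, bump it to the next letter, and reset everything to its right to D.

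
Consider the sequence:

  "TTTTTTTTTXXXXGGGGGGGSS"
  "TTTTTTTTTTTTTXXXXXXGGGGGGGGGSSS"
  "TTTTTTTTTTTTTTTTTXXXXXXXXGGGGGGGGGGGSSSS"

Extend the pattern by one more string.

Each string has the form T^{4n+1} X^{2n} G^{2n+3} S^{n}, where the shown terms are n = 2, 3, 4.
For the next term, n = 5, so the run lengths are 21, 10, 13, 5.

TTTTTTTTTTTTTTTTTTTTTXXXXXXXXXXGGGGGGGGGGGGGSSSSS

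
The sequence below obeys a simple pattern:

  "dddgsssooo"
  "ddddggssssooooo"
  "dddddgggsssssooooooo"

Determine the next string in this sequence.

ddddddggggssssssooooooooo

The n-th term is n+2 d's then n g's then n+2 s's then 2n+1 o's (n = 1, 2, …).
For the next term, n = 4, so the run lengths are 6, 4, 6, 9.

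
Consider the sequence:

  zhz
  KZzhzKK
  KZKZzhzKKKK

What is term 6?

Each term wraps the previous one in KZ on the left and KK on the right.
From KZKZzhzKKKK, 3 further steps: KZKZzhzKKKK → KZKZKZzhzKKKKKK → KZKZKZKZzhzKKKKKKKK → (answer).

KZKZKZKZKZzhzKKKKKKKKKK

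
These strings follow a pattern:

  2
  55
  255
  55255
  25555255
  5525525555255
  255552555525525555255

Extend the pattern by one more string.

Each term (from the third on) is the two preceding terms concatenated in order: term 3 = 2·55 = 255.
The next term joins 5525525555255 and 255552555525525555255.

5525525555255255552555525525555255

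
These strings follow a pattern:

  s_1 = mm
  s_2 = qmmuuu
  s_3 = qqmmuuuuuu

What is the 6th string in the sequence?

qqqqqmmuuuuuuuuuuuuuuu

Every step adds q to the front and uuu to the end of the previous string.
From qqmmuuuuuu, 3 further steps: qqmmuuuuuu → qqqmmuuuuuuuuu → qqqqmmuuuuuuuuuuuu → (answer).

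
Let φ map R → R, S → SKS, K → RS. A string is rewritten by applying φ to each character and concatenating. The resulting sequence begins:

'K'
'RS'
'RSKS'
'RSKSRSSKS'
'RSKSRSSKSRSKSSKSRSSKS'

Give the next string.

Replace each of the 21 characters of RSKSRSSKSRSKSSKSRSSKS in place — R SKS RS SKS R SKS SKS RS SKS R SKS RS SKS SKS RS SKS R SKS SKS RS SKS — and concatenate.

RSKSRSSKSRSKSSKSRSSKSRSKSRSSKSSKSRSSKSRSKSSKSRSSKS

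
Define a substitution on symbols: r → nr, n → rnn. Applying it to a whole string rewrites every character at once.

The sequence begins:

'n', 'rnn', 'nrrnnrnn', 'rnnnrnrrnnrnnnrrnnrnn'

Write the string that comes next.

Rewriting the 21 symbols of rnnnrnrrnnrnnnrrnnrnn one by one yields nr rnn rnn rnn nr rnn nr nr rnn rnn nr rnn rnn rnn nr nr rnn rnn nr rnn rnn; concatenated:

nrrnnrnnrnnnrrnnnrnrrnnrnnnrrnnrnnrnnnrnrrnnrnnnrrnnrnn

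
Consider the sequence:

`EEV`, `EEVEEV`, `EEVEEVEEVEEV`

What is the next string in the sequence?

s(k+1) = s(k)·s(k) — each term doubles the last.
So the next term is two copies of EEVEEVEEVEEV.

EEVEEVEEVEEVEEVEEVEEVEEV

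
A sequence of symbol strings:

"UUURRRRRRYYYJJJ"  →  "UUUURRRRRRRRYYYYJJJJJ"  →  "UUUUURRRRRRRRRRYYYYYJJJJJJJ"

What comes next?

UUUUUURRRRRRRRRRRRYYYYYYJJJJJJJJJ

Each string has the form U^{n+1} R^{2n+2} Y^{n+1} J^{2n-1}, where the shown terms are n = 2, 3, 4.
Setting n = 5 gives 6, 12, 6, 9 characters in each block.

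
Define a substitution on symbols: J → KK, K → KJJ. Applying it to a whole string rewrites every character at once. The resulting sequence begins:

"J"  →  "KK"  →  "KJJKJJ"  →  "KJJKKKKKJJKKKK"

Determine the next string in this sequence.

KJJKKKKKJJKJJKJJKJJKJJKKKKKJJKJJKJJKJJ

Applying the rule to each of the 14 symbols of KJJKKKKKJJKKKK gives the pieces KJJ KK KK KJJ KJJ KJJ KJJ KJJ KK KK KJJ KJJ KJJ KJJ, which concatenate to the answer.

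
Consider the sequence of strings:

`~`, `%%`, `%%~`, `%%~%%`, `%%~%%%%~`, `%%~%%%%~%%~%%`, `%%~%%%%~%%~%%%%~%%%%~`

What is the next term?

%%~%%%%~%%~%%%%~%%%%~%%~%%%%~%%~%%

This is a Fibonacci-style word recurrence s(k) = s(k−1)·s(k−2): e.g. %%·~ = %%~.
The next term joins %%~%%%%~%%~%%%%~%%%%~ and %%~%%%%~%%~%%.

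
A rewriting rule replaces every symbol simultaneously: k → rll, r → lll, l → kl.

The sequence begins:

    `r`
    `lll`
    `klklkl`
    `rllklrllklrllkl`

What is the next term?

Applying the rule to each of the 15 symbols of rllklrllklrllkl gives the pieces lll kl kl rll kl lll kl kl rll kl lll kl kl rll kl, which concatenate to the answer.

lllklklrllkllllklklrllkllllklklrllkl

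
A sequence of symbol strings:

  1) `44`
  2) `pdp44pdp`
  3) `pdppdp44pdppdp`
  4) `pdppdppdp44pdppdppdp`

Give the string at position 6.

pdppdppdppdppdp44pdppdppdppdppdp

Each term wraps the previous one in pdp on the left and pdp on the right.
From pdppdppdp44pdppdppdp, 2 further steps: pdppdppdp44pdppdppdp → pdppdppdppdp44pdppdppdppdp → (answer).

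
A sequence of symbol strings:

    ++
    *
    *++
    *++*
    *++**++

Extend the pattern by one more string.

This is a Fibonacci-style word recurrence s(k) = s(k−1)·s(k−2): e.g. *·++ = *++.
So term 6 is *++**++·*++*.

*++**++*++*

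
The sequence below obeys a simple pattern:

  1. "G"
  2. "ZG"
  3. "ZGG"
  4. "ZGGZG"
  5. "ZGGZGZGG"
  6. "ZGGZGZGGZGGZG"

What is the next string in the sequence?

ZGGZGZGGZGGZGZGGZGZGG

This is a Fibonacci-style word recurrence s(k) = s(k−1)·s(k−2): e.g. ZG·G = ZGG.
So term 7 is ZGGZGZGGZGGZG·ZGGZGZGG.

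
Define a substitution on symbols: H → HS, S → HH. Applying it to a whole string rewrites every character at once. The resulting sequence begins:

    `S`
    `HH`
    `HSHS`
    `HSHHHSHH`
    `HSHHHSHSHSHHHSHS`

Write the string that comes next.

Rewriting the 16 symbols of HSHHHSHSHSHHHSHS one by one yields HS HH HS HS HS HH HS HH HS HH HS HS HS HH HS HH; concatenated:

HSHHHSHSHSHHHSHHHSHHHSHSHSHHHSHH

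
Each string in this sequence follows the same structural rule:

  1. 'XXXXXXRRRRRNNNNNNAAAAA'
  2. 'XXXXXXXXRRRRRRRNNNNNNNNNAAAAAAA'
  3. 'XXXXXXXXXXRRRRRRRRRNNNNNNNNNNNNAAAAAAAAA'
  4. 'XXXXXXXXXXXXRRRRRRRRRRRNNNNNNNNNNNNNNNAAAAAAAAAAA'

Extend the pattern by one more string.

The n-th term is 2n+2 X's then 2n+1 R's then 3n N's then 2n+1 A's, where the shown terms are n = 2, 3, 4, 5.
Setting n = 6 gives 14, 13, 18, 13 characters in each block.

XXXXXXXXXXXXXXRRRRRRRRRRRRRNNNNNNNNNNNNNNNNNNAAAAAAAAAAAAA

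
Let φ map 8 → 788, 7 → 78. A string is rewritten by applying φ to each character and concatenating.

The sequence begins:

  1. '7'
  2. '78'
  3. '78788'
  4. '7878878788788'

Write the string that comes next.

7878878788788787887878878878788788

Applying the rule to each of the 13 symbols of 7878878788788 gives the pieces 78 788 78 788 788 78 788 78 788 788 78 788 788, which concatenate to the answer.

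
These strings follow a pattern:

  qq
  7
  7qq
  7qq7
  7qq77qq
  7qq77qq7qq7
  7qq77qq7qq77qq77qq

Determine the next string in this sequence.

7qq77qq7qq77qq77qq7qq77qq7qq7

This is a Fibonacci-style word recurrence s(k) = s(k−1)·s(k−2): e.g. 7·qq = 7qq.
Continuing: 7qq77qq7qq77qq77qq · 7qq77qq7qq7 gives term 8.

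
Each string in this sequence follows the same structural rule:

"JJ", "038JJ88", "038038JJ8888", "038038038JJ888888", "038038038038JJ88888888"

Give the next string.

Every step adds 038 to the front and 88 to the end of the previous string.
Applying this once more to 038038038038JJ88888888:

038038038038038JJ8888888888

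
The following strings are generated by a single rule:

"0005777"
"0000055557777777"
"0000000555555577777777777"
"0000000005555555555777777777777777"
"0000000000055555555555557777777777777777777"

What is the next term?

0000000000000555555555555555577777777777777777777777

Reading off run lengths: 0 runs 3, 5, 7, 9, 11; 5 runs 1, 4, 7, 10, 13; 7 runs 3, 7, 11, 15, 19 — each is linear in n (n = 1, 2, …).
At n = 6 the blocks have lengths 13, 16, 23.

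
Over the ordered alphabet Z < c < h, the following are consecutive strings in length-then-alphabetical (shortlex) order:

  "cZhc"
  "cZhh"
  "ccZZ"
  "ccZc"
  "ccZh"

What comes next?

cccZ

The successor of ccZh increments the rightmost position that isn't already h and resets every position after it to Z.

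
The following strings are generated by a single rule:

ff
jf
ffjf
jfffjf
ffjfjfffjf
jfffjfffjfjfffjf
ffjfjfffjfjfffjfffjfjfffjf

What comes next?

jfffjfffjfjfffjfffjfjfffjfjfffjfffjfjfffjf

This is a Fibonacci-style word recurrence s(k) = s(k−2)·s(k−1): e.g. ff·jf = ffjf.
So term 8 is jfffjfffjfjfffjf·ffjfjfffjfjfffjfffjfjfffjf.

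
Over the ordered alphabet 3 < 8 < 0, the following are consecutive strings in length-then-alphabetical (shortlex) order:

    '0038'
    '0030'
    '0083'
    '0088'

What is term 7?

Continuing the enumeration 3 steps past 0088: 0088 → 0080 → 0003 → (answer).

0008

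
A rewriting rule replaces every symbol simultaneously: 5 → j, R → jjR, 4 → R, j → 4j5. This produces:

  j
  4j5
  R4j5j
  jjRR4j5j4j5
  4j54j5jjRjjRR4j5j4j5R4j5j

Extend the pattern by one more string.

Replace each of the 25 characters of 4j54j5jjRjjRR4j5j4j5R4j5j in place — R 4j5 j R 4j5 j 4j5 4j5 jjR 4j5 4j5 jjR jjR R 4j5 j 4j5 R 4j5 j jjR R 4j5 j 4j5 — and concatenate.

R4j5jR4j5j4j54j5jjR4j54j5jjRjjRR4j5j4j5R4j5jjjRR4j5j4j5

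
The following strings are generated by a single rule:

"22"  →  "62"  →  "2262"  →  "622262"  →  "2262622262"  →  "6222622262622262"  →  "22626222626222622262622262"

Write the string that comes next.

622262226262226222626222626222622262622262

Each term (from the third on) is the two preceding terms concatenated in order: term 3 = 22·62 = 2262.
The next term joins 6222622262622262 and 22626222626222622262622262.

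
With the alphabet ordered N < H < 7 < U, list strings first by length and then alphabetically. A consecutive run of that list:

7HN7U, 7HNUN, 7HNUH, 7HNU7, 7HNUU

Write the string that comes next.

7HHNN

Find the rightmost character of 7HNUU below U, bump it to the next letter, and reset everything to its right to N.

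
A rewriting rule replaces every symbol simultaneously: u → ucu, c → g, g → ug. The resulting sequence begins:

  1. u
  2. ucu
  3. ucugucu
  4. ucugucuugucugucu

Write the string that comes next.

Rewriting the 16 symbols of ucugucuugucugucu one by one yields ucu g ucu ug ucu g ucu ucu ug ucu g ucu ug ucu g ucu; concatenated:

ucugucuugucugucuucuugucugucuugucugucu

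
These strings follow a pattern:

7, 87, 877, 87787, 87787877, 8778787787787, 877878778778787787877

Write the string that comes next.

8778787787787877878778778787787787

This is a Fibonacci-style word recurrence s(k) = s(k−1)·s(k−2): e.g. 87·7 = 877.
So term 8 is 877878778778787787877·8778787787787.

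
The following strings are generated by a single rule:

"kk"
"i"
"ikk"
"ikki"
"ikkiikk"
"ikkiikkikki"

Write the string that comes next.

Each term (from the third on) is the previous term followed by the one before it: term 3 = i·kk = ikk.
Continuing: ikkiikkikki · ikkiikk gives term 7.

ikkiikkikkiikkiikk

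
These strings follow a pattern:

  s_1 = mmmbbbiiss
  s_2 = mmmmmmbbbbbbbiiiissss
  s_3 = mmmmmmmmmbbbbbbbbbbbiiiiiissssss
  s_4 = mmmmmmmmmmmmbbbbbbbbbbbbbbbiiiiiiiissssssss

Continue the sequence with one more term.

mmmmmmmmmmmmmmmbbbbbbbbbbbbbbbbbbbiiiiiiiiiissssssssss

Term n consists of 3n m's, followed by 4n-1 b's, followed by 2n i's, followed by 2n s's (n = 1, 2, …).
At n = 5 the blocks have lengths 15, 19, 10, 10.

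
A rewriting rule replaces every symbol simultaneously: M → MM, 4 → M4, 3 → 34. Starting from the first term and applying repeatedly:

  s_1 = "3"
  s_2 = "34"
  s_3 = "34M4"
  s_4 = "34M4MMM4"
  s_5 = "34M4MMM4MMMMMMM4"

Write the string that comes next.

34M4MMM4MMMMMMM4MMMMMMMMMMMMMMM4

Applying the rule to each of the 16 symbols of 34M4MMM4MMMMMMM4 gives the pieces 34 M4 MM M4 MM MM MM M4 MM MM MM MM MM MM MM M4, which concatenate to the answer.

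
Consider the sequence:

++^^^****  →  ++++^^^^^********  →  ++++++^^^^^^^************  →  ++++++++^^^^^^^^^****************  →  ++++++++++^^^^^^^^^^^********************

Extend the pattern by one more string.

Reading off run lengths: + runs 2, 4, 6, 8, 10; ^ runs 3, 5, 7, 9, 11; * runs 4, 8, 12, 16, 20 — each is linear in n (n = 1, 2, …).
For the next term, n = 6, so the run lengths are 12, 13, 24.

++++++++++++^^^^^^^^^^^^^************************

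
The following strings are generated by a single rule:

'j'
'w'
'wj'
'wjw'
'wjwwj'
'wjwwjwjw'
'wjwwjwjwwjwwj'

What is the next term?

This is a Fibonacci-style word recurrence s(k) = s(k−1)·s(k−2): e.g. w·j = wj.
So term 8 is wjwwjwjwwjwwj·wjwwjwjw.

wjwwjwjwwjwwjwjwwjwjw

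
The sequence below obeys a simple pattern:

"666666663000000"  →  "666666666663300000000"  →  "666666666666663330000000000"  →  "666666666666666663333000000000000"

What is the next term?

Term n consists of 3n+2 6's, followed by n-1 3's, followed by 2n+2 0's, where the shown terms are n = 2, 3, 4, 5.
Setting n = 6 gives 20, 5, 14 characters in each block.

666666666666666666663333300000000000000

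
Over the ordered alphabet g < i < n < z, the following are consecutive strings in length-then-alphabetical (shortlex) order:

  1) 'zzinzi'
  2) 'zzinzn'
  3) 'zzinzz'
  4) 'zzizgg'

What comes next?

zzizgi

The successor of zzizgg increments the rightmost position that isn't already z and resets every position after it to g.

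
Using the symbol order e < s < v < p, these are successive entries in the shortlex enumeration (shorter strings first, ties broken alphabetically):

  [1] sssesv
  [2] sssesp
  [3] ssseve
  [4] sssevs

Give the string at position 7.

sssepe

Advancing 3 positions from sssevs through sssevs → sssevv → sssevp reaches term 7.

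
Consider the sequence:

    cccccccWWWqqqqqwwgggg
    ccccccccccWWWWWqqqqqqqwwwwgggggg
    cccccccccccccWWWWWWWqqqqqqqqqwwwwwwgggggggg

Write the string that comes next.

ccccccccccccccccWWWWWWWWWqqqqqqqqqqqwwwwwwwwgggggggggg

Each string has the form c^{3n+1} W^{2n-1} q^{2n+1} w^{2n-2} g^{2n}, where the shown terms are n = 2, 3, 4.
For the next term, n = 5, so the run lengths are 16, 9, 11, 8, 10.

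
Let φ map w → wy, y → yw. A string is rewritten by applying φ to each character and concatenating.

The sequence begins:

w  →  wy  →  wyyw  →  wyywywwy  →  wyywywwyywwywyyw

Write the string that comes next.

wyywywwyywwywyywywwywyywwyywywwy

Replace each of the 16 characters of wyywywwyywwywyyw in place — wy yw yw wy yw wy wy yw yw wy wy yw wy yw yw wy — and concatenate.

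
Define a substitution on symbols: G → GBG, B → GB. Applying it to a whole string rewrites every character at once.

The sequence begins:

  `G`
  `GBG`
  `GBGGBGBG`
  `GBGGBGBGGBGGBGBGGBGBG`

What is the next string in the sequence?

Applying the rule to each of the 21 symbols of GBGGBGBGGBGGBGBGGBGBG gives the pieces GBG GB GBG GBG GB GBG GB GBG GBG GB GBG GBG GB GBG GB GBG GBG GB GBG GB GBG, which concatenate to the answer.

GBGGBGBGGBGGBGBGGBGBGGBGGBGBGGBGGBGBGGBGBGGBGGBGBGGBGBG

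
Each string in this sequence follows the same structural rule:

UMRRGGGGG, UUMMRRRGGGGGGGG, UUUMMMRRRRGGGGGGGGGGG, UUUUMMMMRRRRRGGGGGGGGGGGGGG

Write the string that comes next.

Each string has the form U^{n} M^{n} R^{n+1} G^{3n+2} (n = 1, 2, …).
At n = 5 the blocks have lengths 5, 5, 6, 17.

UUUUUMMMMMRRRRRRGGGGGGGGGGGGGGGGG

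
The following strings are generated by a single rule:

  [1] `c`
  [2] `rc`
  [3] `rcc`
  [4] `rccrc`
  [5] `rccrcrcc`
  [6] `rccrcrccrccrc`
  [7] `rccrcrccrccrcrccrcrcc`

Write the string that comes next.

rccrcrccrccrcrccrcrccrccrcrccrccrc

Each term (from the third on) is the previous term followed by the one before it: term 3 = rc·c = rcc.
Continuing: rccrcrccrccrcrccrcrcc · rccrcrccrccrc gives term 8.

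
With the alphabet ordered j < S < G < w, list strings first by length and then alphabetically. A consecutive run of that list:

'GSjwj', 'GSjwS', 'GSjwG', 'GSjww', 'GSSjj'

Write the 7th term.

Stepping forward 2 times from GSSjj: GSSjj → GSSjS, then the target.

GSSjG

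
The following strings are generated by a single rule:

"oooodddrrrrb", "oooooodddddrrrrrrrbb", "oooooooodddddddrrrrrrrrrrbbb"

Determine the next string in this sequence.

oooooooooodddddddddrrrrrrrrrrrrrbbbb

Reading off run lengths: o runs 4, 6, 8; d runs 3, 5, 7; r runs 4, 7, 10; b runs 1, 2, 3 — each is linear in n (n = 1, 2, …).
Setting n = 4 gives 10, 9, 13, 4 characters in each block.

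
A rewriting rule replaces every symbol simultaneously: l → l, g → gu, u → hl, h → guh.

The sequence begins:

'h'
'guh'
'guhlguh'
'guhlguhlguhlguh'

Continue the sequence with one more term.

Applying the rule to each of the 15 symbols of guhlguhlguhlguh gives the pieces gu hl guh l gu hl guh l gu hl guh l gu hl guh, which concatenate to the answer.

guhlguhlguhlguhlguhlguhlguhlguh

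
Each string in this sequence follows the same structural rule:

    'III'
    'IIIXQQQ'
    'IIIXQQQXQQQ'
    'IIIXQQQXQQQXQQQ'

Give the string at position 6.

IIIXQQQXQQQXQQQXQQQXQQQ

Each term is the previous one with XQQQ appended.
From IIIXQQQXQQQXQQQ, 2 further steps: IIIXQQQXQQQXQQQ → IIIXQQQXQQQXQQQXQQQ → (answer).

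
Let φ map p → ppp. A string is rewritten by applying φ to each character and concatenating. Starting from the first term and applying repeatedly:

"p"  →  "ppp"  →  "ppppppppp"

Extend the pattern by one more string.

ppppppppppppppppppppppppppp

Expanding ppppppppp: p→ppp, p→ppp, p→ppp, p→ppp, p→ppp, p→ppp, p→ppp, p→ppp, p→ppp. Concatenated: ppp ppp ppp ppp ppp ppp ppp ppp ppp.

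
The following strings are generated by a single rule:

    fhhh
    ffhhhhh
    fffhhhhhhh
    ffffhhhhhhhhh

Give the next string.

fffffhhhhhhhhhhh

The n-th term is n-1 f's then 2n-1 h's, where the shown terms are n = 2, 3, 4, 5.
For the next term, n = 6, so the run lengths are 5, 11.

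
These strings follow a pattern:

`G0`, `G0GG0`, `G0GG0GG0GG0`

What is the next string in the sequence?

Every step duplicates the string with 'G' between the halves.
So the next term is two copies of G0GG0GG0GG0 with 'G' between the halves.

G0GG0GG0GG0GG0GG0GG0GG0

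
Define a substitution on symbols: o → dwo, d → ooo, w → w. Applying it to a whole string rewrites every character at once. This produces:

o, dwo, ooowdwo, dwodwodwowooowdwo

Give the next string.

Applying the rule to each of the 17 symbols of dwodwodwowooowdwo gives the pieces ooo w dwo ooo w dwo ooo w dwo w dwo dwo dwo w ooo w dwo, which concatenate to the answer.

ooowdwoooowdwoooowdwowdwodwodwowooowdwo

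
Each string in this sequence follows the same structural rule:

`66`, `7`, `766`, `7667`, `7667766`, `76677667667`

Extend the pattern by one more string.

From term 3 onward, concatenate the last term with the second-to-last: 7·66 = 766, 766·7 = 7667, …
So term 7 is 76677667667·7667766.

766776676677667766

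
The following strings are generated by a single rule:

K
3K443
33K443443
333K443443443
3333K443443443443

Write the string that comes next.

33333K443443443443443

Every step adds 3 to the front and 443 to the end of the previous string.
One more step from 3333K443443443443 gives the answer.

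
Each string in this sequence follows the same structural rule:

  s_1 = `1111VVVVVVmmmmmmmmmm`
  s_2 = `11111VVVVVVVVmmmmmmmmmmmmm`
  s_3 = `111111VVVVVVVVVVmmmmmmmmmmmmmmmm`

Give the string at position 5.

11111111VVVVVVVVVVVVVVmmmmmmmmmmmmmmmmmmmmmm

The n-th term is n+1 1's then 2n V's then 3n+1 m's, where the shown terms are n = 3, 4, 5.
Setting n = 7 gives 8, 14, 22 characters in each block.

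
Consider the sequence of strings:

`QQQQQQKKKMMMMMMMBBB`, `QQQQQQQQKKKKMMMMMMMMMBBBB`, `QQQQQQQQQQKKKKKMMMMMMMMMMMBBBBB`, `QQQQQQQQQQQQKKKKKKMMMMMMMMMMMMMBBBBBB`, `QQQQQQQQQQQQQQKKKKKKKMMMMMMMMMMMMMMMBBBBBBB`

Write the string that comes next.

The n-th term is 2n Q's then n K's then 2n+1 M's then n B's, where the shown terms are n = 3, 4, 5, 6, 7.
Setting n = 8 gives 16, 8, 17, 8 characters in each block.

QQQQQQQQQQQQQQQQKKKKKKKKMMMMMMMMMMMMMMMMMBBBBBBBB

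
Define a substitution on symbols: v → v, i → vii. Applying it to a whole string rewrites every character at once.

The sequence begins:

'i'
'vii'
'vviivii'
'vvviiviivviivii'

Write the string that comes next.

Rewriting the 15 symbols of vvviiviivviivii one by one yields v v v vii vii v vii vii v v vii vii v vii vii; concatenated:

vvvviiviivviiviivvviiviivviivii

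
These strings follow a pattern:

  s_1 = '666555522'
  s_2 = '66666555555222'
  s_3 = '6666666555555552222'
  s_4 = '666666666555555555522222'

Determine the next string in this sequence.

Reading off run lengths: 6 runs 3, 5, 7, 9; 5 runs 4, 6, 8, 10; 2 runs 2, 3, 4, 5 — each is linear in n, where the shown terms are n = 2, 3, 4, 5.
For the next term, n = 6, so the run lengths are 11, 12, 6.

66666666666555555555555222222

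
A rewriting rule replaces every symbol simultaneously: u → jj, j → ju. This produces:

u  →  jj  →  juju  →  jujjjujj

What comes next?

jujjjujujujjjuju

Expanding jujjjujj: j→ju, u→jj, j→ju, j→ju, j→ju, u→jj, j→ju, j→ju. Concatenated: ju jj ju ju ju jj ju ju.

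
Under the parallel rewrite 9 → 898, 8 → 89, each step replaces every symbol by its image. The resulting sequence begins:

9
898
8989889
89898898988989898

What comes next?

Replace each of the 17 characters of 89898898988989898 in place — 89 898 89 898 89 89 898 89 898 89 89 898 89 898 89 898 89 — and concatenate.

89898898988989898898988989898898988989889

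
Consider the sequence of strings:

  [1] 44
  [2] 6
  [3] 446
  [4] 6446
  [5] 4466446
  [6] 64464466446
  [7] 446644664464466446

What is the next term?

Each term (from the third on) is the two preceding terms concatenated in order: term 3 = 44·6 = 446.
The next term joins 64464466446 and 446644664464466446.

64464466446446644664464466446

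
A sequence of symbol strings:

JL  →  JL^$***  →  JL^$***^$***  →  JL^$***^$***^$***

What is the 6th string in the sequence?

Every step adds ^$*** to the end: s(k+1) = s(k)·^$***.
From JL^$***^$***^$***, 2 further steps: JL^$***^$***^$*** → JL^$***^$***^$***^$*** → (answer).

JL^$***^$***^$***^$***^$***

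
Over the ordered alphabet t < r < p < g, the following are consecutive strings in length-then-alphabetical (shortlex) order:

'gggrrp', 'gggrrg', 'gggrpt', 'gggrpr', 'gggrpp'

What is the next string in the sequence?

Treat gggrpp as a base-4 numeral over the given alphabet and add one, carrying through any trailing g's.

gggrpg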